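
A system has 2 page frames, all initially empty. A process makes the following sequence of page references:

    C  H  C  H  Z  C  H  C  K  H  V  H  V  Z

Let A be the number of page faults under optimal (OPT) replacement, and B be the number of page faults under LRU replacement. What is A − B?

-2

Under OPT: F F . . F . F . F . F . . F → 7 faults.
Under LRU: F F . . F F F . F F F . . F → 9 faults.
A − B = 7 − 9 = -2.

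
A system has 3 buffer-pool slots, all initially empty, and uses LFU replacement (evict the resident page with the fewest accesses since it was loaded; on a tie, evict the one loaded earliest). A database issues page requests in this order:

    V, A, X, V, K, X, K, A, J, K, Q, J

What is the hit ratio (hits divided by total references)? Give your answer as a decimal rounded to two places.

V: miss, frames (V)
A: miss, frames (V A)
X: miss, frames (V A X)
V: hit
K: miss, evict A, frames (V X K)
X: hit
K: hit
A: miss, evict V, frames (X K A)
J: miss, evict A, frames (X K J)
K: hit
Q: miss, evict J, frames (X K Q)
J: miss, evict Q, frames (X K J)
Hits: 4 of 12 references → 4/12 = 0.3333.

0.33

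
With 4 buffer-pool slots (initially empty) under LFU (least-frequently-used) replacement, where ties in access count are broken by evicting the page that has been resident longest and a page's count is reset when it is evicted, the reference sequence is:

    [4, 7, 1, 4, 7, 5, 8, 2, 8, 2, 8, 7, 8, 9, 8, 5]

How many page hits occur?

8

4 → fault, frames [4]
7 → fault, frames [4, 7]
1 → fault, frames [4, 7, 1]
4 → hit
7 → hit
5 → fault, frames [4, 7, 1, 5]
8 → fault, evict 1, frames [4, 7, 5, 8]
2 → fault, evict 5, frames [4, 7, 8, 2]
8 → hit
2 → hit
8 → hit
7 → hit
8 → hit
9 → fault, evict 4, frames [7, 8, 2, 9]
8 → hit
5 → fault, evict 9, frames [7, 8, 2, 5]
Hits: 8.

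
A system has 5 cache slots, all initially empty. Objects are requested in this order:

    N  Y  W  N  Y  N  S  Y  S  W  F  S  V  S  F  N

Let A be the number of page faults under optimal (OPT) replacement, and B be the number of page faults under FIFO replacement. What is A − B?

-1

Under OPT: F F F . . . F . . . F . F . . . → 6 faults.
Under FIFO: F F F . . . F . . . F . F . . F → 7 faults.
A − B = 6 − 7 = -1.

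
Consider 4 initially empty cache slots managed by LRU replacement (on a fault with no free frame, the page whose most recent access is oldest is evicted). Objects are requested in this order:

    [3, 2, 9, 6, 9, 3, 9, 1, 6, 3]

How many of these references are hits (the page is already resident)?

3 → miss, frames (3)
2 → miss, frames (3 2)
9 → miss, frames (3 2 9)
6 → miss, frames (3 2 9 6)
9 → hit
3 → hit
9 → hit
1 → miss, evict 2, frames (6 3 9 1)
6 → hit
3 → hit
Hits: 5.

5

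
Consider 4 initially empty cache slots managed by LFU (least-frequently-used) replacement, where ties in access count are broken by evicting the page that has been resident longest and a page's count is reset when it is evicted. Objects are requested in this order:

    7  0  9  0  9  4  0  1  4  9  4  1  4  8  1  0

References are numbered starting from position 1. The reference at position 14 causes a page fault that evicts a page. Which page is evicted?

pos 1: 7 -> fault, frames (7)
pos 2: 0 -> fault, frames (7 0)
pos 3: 9 -> fault, frames (7 0 9)
pos 4: 0 -> hit
pos 5: 9 -> hit
pos 6: 4 -> fault, frames (7 0 9 4)
pos 7: 0 -> hit
pos 8: 1 -> fault, evict 7, frames (0 9 4 1)
pos 9: 4 -> hit
pos 10: 9 -> hit
pos 11: 4 -> hit
pos 12: 1 -> hit
pos 13: 4 -> hit
pos 14: 8 -> fault, evict 1, frames (0 9 4 8)
At position 14, page 1 is evicted.

1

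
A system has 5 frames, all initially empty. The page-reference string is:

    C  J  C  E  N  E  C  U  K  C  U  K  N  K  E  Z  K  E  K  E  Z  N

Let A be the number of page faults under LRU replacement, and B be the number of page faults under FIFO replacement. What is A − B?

-3

Under LRU: F F . F F . . F F . . . . . . F . . . . . . → 7 faults.
Under FIFO: F F . F F . . F F F . . . . . F . F . . . F → 10 faults.
A − B = 7 − 10 = -3.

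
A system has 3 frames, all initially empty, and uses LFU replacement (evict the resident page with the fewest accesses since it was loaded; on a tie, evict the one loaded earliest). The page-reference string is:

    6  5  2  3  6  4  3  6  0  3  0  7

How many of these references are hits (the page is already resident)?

6: miss, frames {6}
5: miss, frames {6,5}
2: miss, frames {6,5,2}
3: miss, evict 6, frames {5,2,3}
6: miss, evict 5, frames {2,3,6}
4: miss, evict 2, frames {3,6,4}
3: hit
6: hit
0: miss, evict 4, frames {3,6,0}
3: hit
0: hit
7: miss, evict 6, frames {3,0,7}
Hits: 4.

4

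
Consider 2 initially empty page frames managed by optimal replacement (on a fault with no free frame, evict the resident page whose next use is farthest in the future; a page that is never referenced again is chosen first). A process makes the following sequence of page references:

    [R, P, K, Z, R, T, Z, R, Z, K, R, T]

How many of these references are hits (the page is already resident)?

4

R -> fault, frames {R}
P -> fault, frames {R,P}
K -> fault, evict P, frames {R,K}
Z -> fault, evict K, frames {R,Z}
R -> hit
T -> fault, evict R, frames {Z,T}
Z -> hit
R -> fault, evict T, frames {Z,R}
Z -> hit
K -> fault, evict Z, frames {R,K}
R -> hit
T -> fault, evict K, frames {R,T}
Hits: 4.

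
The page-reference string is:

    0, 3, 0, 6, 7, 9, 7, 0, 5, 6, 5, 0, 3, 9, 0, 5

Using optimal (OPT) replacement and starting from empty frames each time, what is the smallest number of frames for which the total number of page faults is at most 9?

3

f=1: 16 faults
f=2: 12 faults
f=3: 9 faults
f=4: 7 faults
f=5: 6 faults
f=6: 6 faults
Smallest f with faults ≤ 9 is 3.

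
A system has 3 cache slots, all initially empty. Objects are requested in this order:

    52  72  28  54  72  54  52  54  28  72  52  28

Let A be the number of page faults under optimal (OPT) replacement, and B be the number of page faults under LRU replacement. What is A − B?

Under OPT: F F F F . . . . F . . . → 5 faults.
Under LRU: F F F F . . F . F F F . → 8 faults.
A − B = 5 − 8 = -3.

-3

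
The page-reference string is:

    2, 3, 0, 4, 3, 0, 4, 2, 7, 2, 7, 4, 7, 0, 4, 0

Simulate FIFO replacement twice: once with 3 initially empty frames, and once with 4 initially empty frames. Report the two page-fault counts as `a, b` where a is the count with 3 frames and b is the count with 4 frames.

3 frames: F F F F . . . F F . . . . F F . → 8 faults.
4 frames: F F F F . . . . F F . . . . . . → 6 faults.
6 < 8: adding a frame reduced faults, as is typical.

8, 6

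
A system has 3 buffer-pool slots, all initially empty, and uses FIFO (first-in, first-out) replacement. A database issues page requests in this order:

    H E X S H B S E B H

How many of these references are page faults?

H → miss, frames {H}
E → miss, frames {H,E}
X → miss, frames {H,E,X}
S → miss, evict H, frames {E,X,S}
H → miss, evict E, frames {X,S,H}
B → miss, evict X, frames {S,H,B}
S → hit
E → miss, evict S, frames {H,B,E}
B → hit
H → hit
Page faults: 7.

7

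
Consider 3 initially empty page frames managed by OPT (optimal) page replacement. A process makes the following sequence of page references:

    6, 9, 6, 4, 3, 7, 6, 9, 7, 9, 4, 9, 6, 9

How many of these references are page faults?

6 -> miss, frames (6)
9 -> miss, frames (6 9)
6 -> hit
4 -> miss, frames (6 9 4)
3 -> miss, evict 4, frames (6 9 3)
7 -> miss, evict 3, frames (6 9 7)
6 -> hit
9 -> hit
7 -> hit
9 -> hit
4 -> miss, evict 7, frames (6 9 4)
9 -> hit
6 -> hit
9 -> hit
Page faults: 6.

6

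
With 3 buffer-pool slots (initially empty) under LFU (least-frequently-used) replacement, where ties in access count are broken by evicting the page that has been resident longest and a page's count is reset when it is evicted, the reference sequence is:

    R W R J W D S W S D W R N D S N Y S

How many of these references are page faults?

11

R → fault, frames (R)
W → fault, frames (R W)
R → hit
J → fault, frames (R W J)
W → hit
D → fault, evict J, frames (R W D)
S → fault, evict D, frames (R W S)
W → hit
S → hit
D → fault, evict R, frames (W S D)
W → hit
R → fault, evict D, frames (W S R)
N → fault, evict R, frames (W S N)
D → fault, evict N, frames (W S D)
S → hit
N → fault, evict D, frames (W S N)
Y → fault, evict N, frames (W S Y)
S → hit
Page faults: 11.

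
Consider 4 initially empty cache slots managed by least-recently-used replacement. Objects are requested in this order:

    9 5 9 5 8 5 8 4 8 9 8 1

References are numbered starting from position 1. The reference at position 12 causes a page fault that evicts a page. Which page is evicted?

5

pos 1: 9 -> miss, frames (9)
pos 2: 5 -> miss, frames (9 5)
pos 3: 9 -> hit
pos 4: 5 -> hit
pos 5: 8 -> miss, frames (9 5 8)
pos 6: 5 -> hit
pos 7: 8 -> hit
pos 8: 4 -> miss, frames (9 5 8 4)
pos 9: 8 -> hit
pos 10: 9 -> hit
pos 11: 8 -> hit
pos 12: 1 -> miss, evict 5, frames (4 9 8 1)
At position 12, page 5 is evicted.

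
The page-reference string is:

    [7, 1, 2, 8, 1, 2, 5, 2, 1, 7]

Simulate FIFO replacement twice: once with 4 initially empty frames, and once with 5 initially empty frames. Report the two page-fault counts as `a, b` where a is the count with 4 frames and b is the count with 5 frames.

6, 5

4 frames: F F F F . . F . . F → 6 faults.
5 frames: F F F F . . F . . . → 5 faults.
5 < 6: adding a frame reduced faults, as is typical.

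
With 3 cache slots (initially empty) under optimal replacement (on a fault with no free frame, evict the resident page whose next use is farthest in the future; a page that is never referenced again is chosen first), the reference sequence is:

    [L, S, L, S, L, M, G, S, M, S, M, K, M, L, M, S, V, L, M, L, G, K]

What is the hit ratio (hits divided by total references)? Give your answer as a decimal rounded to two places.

L → miss, frames [L]
S → miss, frames [L, S]
L → hit
S → hit
L → hit
M → miss, frames [L, S, M]
G → miss, evict L, frames [S, M, G]
S → hit
M → hit
S → hit
M → hit
K → miss, evict G, frames [S, M, K]
M → hit
L → miss, evict K, frames [S, M, L]
M → hit
S → hit
V → miss, evict S, frames [M, L, V]
L → hit
M → hit
L → hit
G → miss, evict V, frames [M, L, G]
K → miss, evict G, frames [M, L, K]
Hits: 13 of 22 references → 13/22 = 0.5909.

0.59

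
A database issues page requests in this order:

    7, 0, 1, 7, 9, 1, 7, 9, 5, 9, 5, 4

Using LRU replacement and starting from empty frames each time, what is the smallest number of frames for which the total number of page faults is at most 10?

f=1: 12 faults
f=2: 10 faults
f=3: 6 faults
f=4: 6 faults
f=5: 6 faults
f=6: 6 faults
Smallest f with faults ≤ 10 is 2.

2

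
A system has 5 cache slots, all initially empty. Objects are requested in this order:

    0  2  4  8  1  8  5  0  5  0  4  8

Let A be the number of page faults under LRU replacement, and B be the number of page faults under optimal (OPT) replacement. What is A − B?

1

Under LRU: F F F F F . F F . . . . → 7 faults.
Under OPT: F F F F F . F . . . . . → 6 faults.
A − B = 7 − 6 = 1.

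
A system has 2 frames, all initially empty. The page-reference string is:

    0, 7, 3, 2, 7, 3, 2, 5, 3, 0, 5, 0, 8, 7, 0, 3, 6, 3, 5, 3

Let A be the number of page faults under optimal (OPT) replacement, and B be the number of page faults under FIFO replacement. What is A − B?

Under OPT: F F F F . F . F . F . . F F . F F . F . → 12 faults.
Under FIFO: F F F F F F F F F F F . F F F F F . F F → 18 faults.
A − B = 12 − 18 = -6.

-6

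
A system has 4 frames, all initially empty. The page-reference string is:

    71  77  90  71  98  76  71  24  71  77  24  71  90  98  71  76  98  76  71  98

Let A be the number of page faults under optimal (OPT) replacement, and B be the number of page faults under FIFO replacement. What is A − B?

-4

Under OPT: F F F . F F . F . . . . . F . F . . . . → 8 faults.
Under FIFO: F F F . F F F F . F . . F F F F . . . . → 12 faults.
A − B = 8 − 12 = -4.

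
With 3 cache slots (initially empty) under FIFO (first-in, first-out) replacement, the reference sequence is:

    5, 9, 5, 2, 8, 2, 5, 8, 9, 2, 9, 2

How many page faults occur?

7

5 -> miss, frames (5)
9 -> miss, frames (5 9)
5 -> hit
2 -> miss, frames (5 9 2)
8 -> miss, evict 5, frames (9 2 8)
2 -> hit
5 -> miss, evict 9, frames (2 8 5)
8 -> hit
9 -> miss, evict 2, frames (8 5 9)
2 -> miss, evict 8, frames (5 9 2)
9 -> hit
2 -> hit
Page faults: 7.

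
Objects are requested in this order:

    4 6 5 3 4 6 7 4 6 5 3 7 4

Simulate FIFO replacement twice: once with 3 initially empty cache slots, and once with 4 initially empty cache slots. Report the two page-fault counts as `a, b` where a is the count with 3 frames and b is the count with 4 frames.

3 frames: F F F F F F F . . F F . F → 10 faults.
4 frames: F F F F . . F F F F F F F → 11 faults.
11 > 10: adding a frame increased faults — Belady's anomaly.

10, 11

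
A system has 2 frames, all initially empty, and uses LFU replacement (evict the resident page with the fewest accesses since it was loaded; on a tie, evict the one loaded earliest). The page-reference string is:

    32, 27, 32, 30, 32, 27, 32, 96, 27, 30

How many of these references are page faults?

32 -> fault, frames [32]
27 -> fault, frames [32, 27]
32 -> hit
30 -> fault, evict 27, frames [32, 30]
32 -> hit
27 -> fault, evict 30, frames [32, 27]
32 -> hit
96 -> fault, evict 27, frames [32, 96]
27 -> fault, evict 96, frames [32, 27]
30 -> fault, evict 27, frames [32, 30]
Page faults: 7.

7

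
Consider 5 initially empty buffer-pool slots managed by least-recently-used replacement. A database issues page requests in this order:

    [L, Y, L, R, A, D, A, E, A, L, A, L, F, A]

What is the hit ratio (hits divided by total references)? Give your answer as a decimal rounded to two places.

0.50

L: miss, frames (L)
Y: miss, frames (L Y)
L: hit
R: miss, frames (Y L R)
A: miss, frames (Y L R A)
D: miss, frames (Y L R A D)
A: hit
E: miss, evict Y, frames (L R D A E)
A: hit
L: hit
A: hit
L: hit
F: miss, evict R, frames (D E A L F)
A: hit
Hits: 7 of 14 references → 7/14 = 0.5000.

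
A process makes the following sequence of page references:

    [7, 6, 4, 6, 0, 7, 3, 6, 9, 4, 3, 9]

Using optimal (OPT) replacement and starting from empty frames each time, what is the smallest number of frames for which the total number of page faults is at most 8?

3

f=1: 12 faults
f=2: 9 faults
f=3: 7 faults
f=4: 6 faults
f=5: 6 faults
f=6: 6 faults
Smallest f with faults ≤ 8 is 3.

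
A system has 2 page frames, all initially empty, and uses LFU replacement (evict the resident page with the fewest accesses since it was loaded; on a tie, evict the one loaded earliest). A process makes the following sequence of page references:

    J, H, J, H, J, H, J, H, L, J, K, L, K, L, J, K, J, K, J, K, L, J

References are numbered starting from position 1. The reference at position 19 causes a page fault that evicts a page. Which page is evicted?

pos 1: J -> fault, frames {J}
pos 2: H -> fault, frames {J,H}
pos 3: J -> hit
pos 4: H -> hit
pos 5: J -> hit
pos 6: H -> hit
pos 7: J -> hit
pos 8: H -> hit
pos 9: L -> fault, evict J, frames {H,L}
pos 10: J -> fault, evict L, frames {H,J}
pos 11: K -> fault, evict J, frames {H,K}
pos 12: L -> fault, evict K, frames {H,L}
pos 13: K -> fault, evict L, frames {H,K}
pos 14: L -> fault, evict K, frames {H,L}
pos 15: J -> fault, evict L, frames {H,J}
pos 16: K -> fault, evict J, frames {H,K}
pos 17: J -> fault, evict K, frames {H,J}
pos 18: K -> fault, evict J, frames {H,K}
pos 19: J -> fault, evict K, frames {H,J}
At position 19, page K is evicted.

K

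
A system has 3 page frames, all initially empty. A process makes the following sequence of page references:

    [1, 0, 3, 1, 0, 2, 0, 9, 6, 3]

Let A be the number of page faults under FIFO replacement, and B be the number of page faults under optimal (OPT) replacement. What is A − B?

Under FIFO: F F F . . F . F F F → 7 faults.
Under OPT: F F F . . F . F F . → 6 faults.
A − B = 7 − 6 = 1.

1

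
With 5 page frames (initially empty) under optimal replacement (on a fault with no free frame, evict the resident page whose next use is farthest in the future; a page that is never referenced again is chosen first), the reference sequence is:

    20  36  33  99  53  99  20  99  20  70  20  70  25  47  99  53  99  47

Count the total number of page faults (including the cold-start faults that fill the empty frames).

20 -> fault, frames (20)
36 -> fault, frames (20 36)
33 -> fault, frames (20 36 33)
99 -> fault, frames (20 36 33 99)
53 -> fault, frames (20 36 33 99 53)
99 -> hit
20 -> hit
99 -> hit
20 -> hit
70 -> fault, evict 33, frames (20 36 99 53 70)
20 -> hit
70 -> hit
25 -> fault, evict 70, frames (20 36 99 53 25)
47 -> fault, evict 25, frames (20 36 99 53 47)
99 -> hit
53 -> hit
99 -> hit
47 -> hit
Page faults: 8.

8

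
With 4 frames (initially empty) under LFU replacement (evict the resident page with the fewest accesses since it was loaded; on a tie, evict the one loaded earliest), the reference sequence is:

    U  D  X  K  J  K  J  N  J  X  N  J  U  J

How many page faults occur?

7

U → fault, frames [U]
D → fault, frames [U, D]
X → fault, frames [U, D, X]
K → fault, frames [U, D, X, K]
J → fault, evict U, frames [D, X, K, J]
K → hit
J → hit
N → fault, evict D, frames [X, K, J, N]
J → hit
X → hit
N → hit
J → hit
U → fault, evict X, frames [K, J, N, U]
J → hit
Page faults: 7.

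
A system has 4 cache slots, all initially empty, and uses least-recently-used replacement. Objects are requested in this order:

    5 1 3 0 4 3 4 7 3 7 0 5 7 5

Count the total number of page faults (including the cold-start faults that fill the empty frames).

7

5: fault, frames (5)
1: fault, frames (5 1)
3: fault, frames (5 1 3)
0: fault, frames (5 1 3 0)
4: fault, evict 5, frames (1 3 0 4)
3: hit
4: hit
7: fault, evict 1, frames (0 3 4 7)
3: hit
7: hit
0: hit
5: fault, evict 4, frames (3 7 0 5)
7: hit
5: hit
Page faults: 7.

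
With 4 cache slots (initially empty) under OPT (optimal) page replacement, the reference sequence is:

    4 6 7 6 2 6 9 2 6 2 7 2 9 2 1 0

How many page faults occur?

7

4 → fault, frames {4}
6 → fault, frames {4,6}
7 → fault, frames {4,6,7}
6 → hit
2 → fault, frames {4,6,7,2}
6 → hit
9 → fault, evict 4, frames {6,7,2,9}
2 → hit
6 → hit
2 → hit
7 → hit
2 → hit
9 → hit
2 → hit
1 → fault, evict 9, frames {6,7,2,1}
0 → fault, evict 1, frames {6,7,2,0}
Page faults: 7.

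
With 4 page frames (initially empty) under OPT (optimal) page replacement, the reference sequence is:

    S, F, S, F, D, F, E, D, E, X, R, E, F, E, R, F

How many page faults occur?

6

S -> miss, frames {S}
F -> miss, frames {S,F}
S -> hit
F -> hit
D -> miss, frames {S,F,D}
F -> hit
E -> miss, frames {S,F,D,E}
D -> hit
E -> hit
X -> miss, evict D, frames {S,F,E,X}
R -> miss, evict X, frames {S,F,E,R}
E -> hit
F -> hit
E -> hit
R -> hit
F -> hit
Page faults: 6.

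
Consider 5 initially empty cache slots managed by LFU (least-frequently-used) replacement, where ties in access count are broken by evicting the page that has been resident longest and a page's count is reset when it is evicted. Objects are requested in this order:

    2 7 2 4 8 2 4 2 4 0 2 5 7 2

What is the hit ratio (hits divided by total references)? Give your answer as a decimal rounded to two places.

0.50

2 -> miss, frames [2]
7 -> miss, frames [2, 7]
2 -> hit
4 -> miss, frames [2, 7, 4]
8 -> miss, frames [2, 7, 4, 8]
2 -> hit
4 -> hit
2 -> hit
4 -> hit
0 -> miss, frames [2, 7, 4, 8, 0]
2 -> hit
5 -> miss, evict 7, frames [2, 4, 8, 0, 5]
7 -> miss, evict 8, frames [2, 4, 0, 5, 7]
2 -> hit
Hits: 7 of 14 references → 7/14 = 0.5000.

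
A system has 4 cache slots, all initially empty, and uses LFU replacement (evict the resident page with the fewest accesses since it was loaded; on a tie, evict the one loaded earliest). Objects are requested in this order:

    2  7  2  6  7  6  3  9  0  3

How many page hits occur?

3

2 → fault, frames {2}
7 → fault, frames {2,7}
2 → hit
6 → fault, frames {2,7,6}
7 → hit
6 → hit
3 → fault, frames {2,7,6,3}
9 → fault, evict 3, frames {2,7,6,9}
0 → fault, evict 9, frames {2,7,6,0}
3 → fault, evict 0, frames {2,7,6,3}
Hits: 3.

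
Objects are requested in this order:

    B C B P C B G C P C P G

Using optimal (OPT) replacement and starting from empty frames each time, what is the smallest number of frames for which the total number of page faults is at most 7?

2

f=1: 12 faults
f=2: 7 faults
f=3: 4 faults
f=4: 4 faults
Smallest f with faults ≤ 7 is 2.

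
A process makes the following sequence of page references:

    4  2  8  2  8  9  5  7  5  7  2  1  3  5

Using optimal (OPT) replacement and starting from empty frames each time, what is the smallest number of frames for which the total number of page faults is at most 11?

2

f=1: 14 faults
f=2: 9 faults
f=3: 8 faults
f=4: 8 faults
f=5: 8 faults
f=6: 8 faults
f=7: 8 faults
f=8: 8 faults
Smallest f with faults ≤ 11 is 2.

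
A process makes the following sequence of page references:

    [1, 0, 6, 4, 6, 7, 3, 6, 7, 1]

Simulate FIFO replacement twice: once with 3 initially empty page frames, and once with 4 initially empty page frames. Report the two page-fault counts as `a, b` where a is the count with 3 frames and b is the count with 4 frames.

3 frames: F F F F . F F F . F → 8 faults.
4 frames: F F F F . F F . . F → 7 faults.
7 < 8: adding a frame reduced faults, as is typical.

8, 7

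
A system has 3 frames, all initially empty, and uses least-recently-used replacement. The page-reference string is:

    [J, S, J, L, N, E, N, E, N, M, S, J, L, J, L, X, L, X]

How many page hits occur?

8

J → fault, frames {J}
S → fault, frames {J,S}
J → hit
L → fault, frames {S,J,L}
N → fault, evict S, frames {J,L,N}
E → fault, evict J, frames {L,N,E}
N → hit
E → hit
N → hit
M → fault, evict L, frames {E,N,M}
S → fault, evict E, frames {N,M,S}
J → fault, evict N, frames {M,S,J}
L → fault, evict M, frames {S,J,L}
J → hit
L → hit
X → fault, evict S, frames {J,L,X}
L → hit
X → hit
Hits: 8.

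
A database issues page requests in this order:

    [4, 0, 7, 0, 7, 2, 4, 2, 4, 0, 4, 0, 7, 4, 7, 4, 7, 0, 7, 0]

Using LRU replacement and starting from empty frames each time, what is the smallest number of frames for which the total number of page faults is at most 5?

4

f=1: 20 faults
f=2: 9 faults
f=3: 7 faults
f=4: 4 faults
Smallest f with faults ≤ 5 is 4.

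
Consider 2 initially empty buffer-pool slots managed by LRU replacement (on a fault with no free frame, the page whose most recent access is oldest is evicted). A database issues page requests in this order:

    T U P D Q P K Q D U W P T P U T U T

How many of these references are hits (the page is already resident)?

T -> miss, frames {T}
U -> miss, frames {T,U}
P -> miss, evict T, frames {U,P}
D -> miss, evict U, frames {P,D}
Q -> miss, evict P, frames {D,Q}
P -> miss, evict D, frames {Q,P}
K -> miss, evict Q, frames {P,K}
Q -> miss, evict P, frames {K,Q}
D -> miss, evict K, frames {Q,D}
U -> miss, evict Q, frames {D,U}
W -> miss, evict D, frames {U,W}
P -> miss, evict U, frames {W,P}
T -> miss, evict W, frames {P,T}
P -> hit
U -> miss, evict T, frames {P,U}
T -> miss, evict P, frames {U,T}
U -> hit
T -> hit
Hits: 3.

3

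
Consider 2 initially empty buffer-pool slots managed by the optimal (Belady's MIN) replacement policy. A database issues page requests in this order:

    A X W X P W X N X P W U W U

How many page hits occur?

A: miss, frames {A}
X: miss, frames {A,X}
W: miss, evict A, frames {X,W}
X: hit
P: miss, evict X, frames {W,P}
W: hit
X: miss, evict W, frames {P,X}
N: miss, evict P, frames {X,N}
X: hit
P: miss, evict N, frames {X,P}
W: miss, evict P, frames {X,W}
U: miss, evict X, frames {W,U}
W: hit
U: hit
Hits: 5.

5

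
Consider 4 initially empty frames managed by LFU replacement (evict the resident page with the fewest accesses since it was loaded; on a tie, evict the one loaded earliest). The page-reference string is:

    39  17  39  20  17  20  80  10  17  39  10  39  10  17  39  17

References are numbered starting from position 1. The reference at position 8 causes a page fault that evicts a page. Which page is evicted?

pos 1: 39 -> miss, frames (39)
pos 2: 17 -> miss, frames (39 17)
pos 3: 39 -> hit
pos 4: 20 -> miss, frames (39 17 20)
pos 5: 17 -> hit
pos 6: 20 -> hit
pos 7: 80 -> miss, frames (39 17 20 80)
pos 8: 10 -> miss, evict 80, frames (39 17 20 10)
At position 8, page 80 is evicted.

80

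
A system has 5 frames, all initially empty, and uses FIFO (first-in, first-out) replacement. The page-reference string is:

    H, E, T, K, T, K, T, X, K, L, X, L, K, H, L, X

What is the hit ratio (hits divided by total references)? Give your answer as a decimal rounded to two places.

0.56

H -> fault, frames (H)
E -> fault, frames (H E)
T -> fault, frames (H E T)
K -> fault, frames (H E T K)
T -> hit
K -> hit
T -> hit
X -> fault, frames (H E T K X)
K -> hit
L -> fault, evict H, frames (E T K X L)
X -> hit
L -> hit
K -> hit
H -> fault, evict E, frames (T K X L H)
L -> hit
X -> hit
Hits: 9 of 16 references → 9/16 = 0.5625.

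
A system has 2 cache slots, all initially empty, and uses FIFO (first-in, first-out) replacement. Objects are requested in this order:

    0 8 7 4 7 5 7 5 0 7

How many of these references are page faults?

7

0: fault, frames (0)
8: fault, frames (0 8)
7: fault, evict 0, frames (8 7)
4: fault, evict 8, frames (7 4)
7: hit
5: fault, evict 7, frames (4 5)
7: fault, evict 4, frames (5 7)
5: hit
0: fault, evict 5, frames (7 0)
7: hit
Page faults: 7.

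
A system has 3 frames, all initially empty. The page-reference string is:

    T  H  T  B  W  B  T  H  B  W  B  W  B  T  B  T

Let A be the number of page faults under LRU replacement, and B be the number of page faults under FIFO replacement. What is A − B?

Under LRU: F F . F F . . F . F . . . F . . → 7 faults.
Under FIFO: F F . F F . F F F F . . . F . . → 9 faults.
A − B = 7 − 9 = -2.

-2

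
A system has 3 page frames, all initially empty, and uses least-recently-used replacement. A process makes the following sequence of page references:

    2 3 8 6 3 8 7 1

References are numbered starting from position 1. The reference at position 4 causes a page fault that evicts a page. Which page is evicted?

pos 1: 2 -> fault, frames [2]
pos 2: 3 -> fault, frames [2, 3]
pos 3: 8 -> fault, frames [2, 3, 8]
pos 4: 6 -> fault, evict 2, frames [3, 8, 6]
At position 4, page 2 is evicted.

2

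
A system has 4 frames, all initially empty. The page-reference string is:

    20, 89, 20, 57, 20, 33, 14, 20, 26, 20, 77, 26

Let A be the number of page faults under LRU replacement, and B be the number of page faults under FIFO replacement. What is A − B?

Under LRU: F F . F . F F . F . F . → 7 faults.
Under FIFO: F F . F . F F F F . F . → 8 faults.
A − B = 7 − 8 = -1.

-1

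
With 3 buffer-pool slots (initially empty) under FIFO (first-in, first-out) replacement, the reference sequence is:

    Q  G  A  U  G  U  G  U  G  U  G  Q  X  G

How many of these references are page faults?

7

Q: miss, frames {Q}
G: miss, frames {Q,G}
A: miss, frames {Q,G,A}
U: miss, evict Q, frames {G,A,U}
G: hit
U: hit
G: hit
U: hit
G: hit
U: hit
G: hit
Q: miss, evict G, frames {A,U,Q}
X: miss, evict A, frames {U,Q,X}
G: miss, evict U, frames {Q,X,G}
Page faults: 7.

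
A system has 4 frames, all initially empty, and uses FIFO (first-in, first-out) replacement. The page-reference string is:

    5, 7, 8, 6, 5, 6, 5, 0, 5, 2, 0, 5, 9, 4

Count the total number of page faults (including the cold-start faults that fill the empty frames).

5 → fault, frames {5}
7 → fault, frames {5,7}
8 → fault, frames {5,7,8}
6 → fault, frames {5,7,8,6}
5 → hit
6 → hit
5 → hit
0 → fault, evict 5, frames {7,8,6,0}
5 → fault, evict 7, frames {8,6,0,5}
2 → fault, evict 8, frames {6,0,5,2}
0 → hit
5 → hit
9 → fault, evict 6, frames {0,5,2,9}
4 → fault, evict 0, frames {5,2,9,4}
Page faults: 9.

9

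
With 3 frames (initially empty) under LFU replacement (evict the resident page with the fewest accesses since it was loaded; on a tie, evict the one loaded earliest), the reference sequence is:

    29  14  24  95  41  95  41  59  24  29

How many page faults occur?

29: miss, frames (29)
14: miss, frames (29 14)
24: miss, frames (29 14 24)
95: miss, evict 29, frames (14 24 95)
41: miss, evict 14, frames (24 95 41)
95: hit
41: hit
59: miss, evict 24, frames (95 41 59)
24: miss, evict 59, frames (95 41 24)
29: miss, evict 24, frames (95 41 29)
Page faults: 8.

8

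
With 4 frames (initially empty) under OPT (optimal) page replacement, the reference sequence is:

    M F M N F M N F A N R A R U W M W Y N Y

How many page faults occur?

8

M: fault, frames (M)
F: fault, frames (M F)
M: hit
N: fault, frames (M F N)
F: hit
M: hit
N: hit
F: hit
A: fault, frames (M F N A)
N: hit
R: fault, evict F, frames (M N A R)
A: hit
R: hit
U: fault, evict R, frames (M N A U)
W: fault, evict U, frames (M N A W)
M: hit
W: hit
Y: fault, evict W, frames (M N A Y)
N: hit
Y: hit
Page faults: 8.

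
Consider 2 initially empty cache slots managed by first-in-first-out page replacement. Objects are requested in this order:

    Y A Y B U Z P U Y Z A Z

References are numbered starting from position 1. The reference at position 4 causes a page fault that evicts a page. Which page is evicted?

Y

pos 1: Y: fault, frames (Y)
pos 2: A: fault, frames (Y A)
pos 3: Y: hit
pos 4: B: fault, evict Y, frames (A B)
At position 4, page Y is evicted.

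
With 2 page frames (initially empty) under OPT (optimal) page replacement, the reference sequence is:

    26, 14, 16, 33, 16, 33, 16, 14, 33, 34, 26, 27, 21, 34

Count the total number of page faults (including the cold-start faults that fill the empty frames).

9

26 → miss, frames [26]
14 → miss, frames [26, 14]
16 → miss, evict 26, frames [14, 16]
33 → miss, evict 14, frames [16, 33]
16 → hit
33 → hit
16 → hit
14 → miss, evict 16, frames [33, 14]
33 → hit
34 → miss, evict 14, frames [33, 34]
26 → miss, evict 33, frames [34, 26]
27 → miss, evict 26, frames [34, 27]
21 → miss, evict 27, frames [34, 21]
34 → hit
Page faults: 9.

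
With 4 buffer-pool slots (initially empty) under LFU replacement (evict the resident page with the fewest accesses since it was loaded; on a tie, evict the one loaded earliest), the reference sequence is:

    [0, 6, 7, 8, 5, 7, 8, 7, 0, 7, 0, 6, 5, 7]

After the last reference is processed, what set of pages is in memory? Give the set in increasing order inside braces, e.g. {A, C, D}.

{0, 5, 7, 8}

0 → miss, frames {0}
6 → miss, frames {0,6}
7 → miss, frames {0,6,7}
8 → miss, frames {0,6,7,8}
5 → miss, evict 0, frames {6,7,8,5}
7 → hit
8 → hit
7 → hit
0 → miss, evict 6, frames {7,8,5,0}
7 → hit
0 → hit
6 → miss, evict 5, frames {7,8,0,6}
5 → miss, evict 6, frames {7,8,0,5}
7 → hit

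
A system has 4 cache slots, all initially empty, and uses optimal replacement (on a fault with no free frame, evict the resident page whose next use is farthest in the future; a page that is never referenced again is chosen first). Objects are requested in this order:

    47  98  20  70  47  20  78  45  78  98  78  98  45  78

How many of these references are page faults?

47 → fault, frames [47]
98 → fault, frames [47, 98]
20 → fault, frames [47, 98, 20]
70 → fault, frames [47, 98, 20, 70]
47 → hit
20 → hit
78 → fault, evict 70, frames [47, 98, 20, 78]
45 → fault, evict 20, frames [47, 98, 78, 45]
78 → hit
98 → hit
78 → hit
98 → hit
45 → hit
78 → hit
Page faults: 6.

6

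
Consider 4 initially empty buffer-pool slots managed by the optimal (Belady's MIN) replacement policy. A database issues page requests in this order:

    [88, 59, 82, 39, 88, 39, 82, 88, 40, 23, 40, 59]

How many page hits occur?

6

88 → fault, frames {88}
59 → fault, frames {88,59}
82 → fault, frames {88,59,82}
39 → fault, frames {88,59,82,39}
88 → hit
39 → hit
82 → hit
88 → hit
40 → fault, evict 39, frames {88,59,82,40}
23 → fault, evict 82, frames {88,59,40,23}
40 → hit
59 → hit
Hits: 6.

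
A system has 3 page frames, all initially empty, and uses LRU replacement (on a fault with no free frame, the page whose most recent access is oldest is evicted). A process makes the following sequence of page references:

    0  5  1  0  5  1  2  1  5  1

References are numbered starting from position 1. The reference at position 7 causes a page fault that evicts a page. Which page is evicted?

pos 1: 0 -> fault, frames (0)
pos 2: 5 -> fault, frames (0 5)
pos 3: 1 -> fault, frames (0 5 1)
pos 4: 0 -> hit
pos 5: 5 -> hit
pos 6: 1 -> hit
pos 7: 2 -> fault, evict 0, frames (5 1 2)
At position 7, page 0 is evicted.

0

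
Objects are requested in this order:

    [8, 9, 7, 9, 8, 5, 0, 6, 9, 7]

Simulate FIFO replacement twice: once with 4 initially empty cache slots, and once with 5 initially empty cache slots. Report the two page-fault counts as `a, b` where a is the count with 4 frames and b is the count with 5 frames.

4 frames: F F F . . F F F F F → 8 faults.
5 frames: F F F . . F F F . . → 6 faults.
6 < 8: adding a frame reduced faults, as is typical.

8, 6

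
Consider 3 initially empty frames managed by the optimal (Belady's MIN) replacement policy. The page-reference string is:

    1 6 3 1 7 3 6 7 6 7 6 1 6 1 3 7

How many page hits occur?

10

1 → miss, frames (1)
6 → miss, frames (1 6)
3 → miss, frames (1 6 3)
1 → hit
7 → miss, evict 1, frames (6 3 7)
3 → hit
6 → hit
7 → hit
6 → hit
7 → hit
6 → hit
1 → miss, evict 7, frames (6 3 1)
6 → hit
1 → hit
3 → hit
7 → miss, evict 1, frames (6 3 7)
Hits: 10.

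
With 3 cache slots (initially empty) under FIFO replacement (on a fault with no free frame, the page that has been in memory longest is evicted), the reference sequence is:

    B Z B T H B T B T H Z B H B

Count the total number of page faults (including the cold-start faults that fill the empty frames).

B → fault, frames (B)
Z → fault, frames (B Z)
B → hit
T → fault, frames (B Z T)
H → fault, evict B, frames (Z T H)
B → fault, evict Z, frames (T H B)
T → hit
B → hit
T → hit
H → hit
Z → fault, evict T, frames (H B Z)
B → hit
H → hit
B → hit
Page faults: 6.

6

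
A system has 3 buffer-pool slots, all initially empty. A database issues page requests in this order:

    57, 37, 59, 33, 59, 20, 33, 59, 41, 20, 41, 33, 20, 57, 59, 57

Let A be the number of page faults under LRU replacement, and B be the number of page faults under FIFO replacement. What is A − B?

Under LRU: F F F F . F . . F F . F . F F . → 10 faults.
Under FIFO: F F F F . F . . F . . . . F F . → 8 faults.
A − B = 10 − 8 = 2.

2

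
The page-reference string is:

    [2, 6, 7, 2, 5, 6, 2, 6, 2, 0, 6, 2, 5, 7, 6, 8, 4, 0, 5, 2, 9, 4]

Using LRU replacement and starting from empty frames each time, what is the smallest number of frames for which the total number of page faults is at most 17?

3

f=1: 22 faults
f=2: 20 faults
f=3: 16 faults
f=4: 13 faults
f=5: 11 faults
f=6: 10 faults
f=7: 8 faults
f=8: 8 faults
Smallest f with faults ≤ 17 is 3.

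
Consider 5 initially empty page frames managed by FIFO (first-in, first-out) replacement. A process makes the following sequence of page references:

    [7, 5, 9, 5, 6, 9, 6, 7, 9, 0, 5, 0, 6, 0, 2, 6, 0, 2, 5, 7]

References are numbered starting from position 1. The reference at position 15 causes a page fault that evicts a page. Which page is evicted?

7

pos 1: 7 → fault, frames (7)
pos 2: 5 → fault, frames (7 5)
pos 3: 9 → fault, frames (7 5 9)
pos 4: 5 → hit
pos 5: 6 → fault, frames (7 5 9 6)
pos 6: 9 → hit
pos 7: 6 → hit
pos 8: 7 → hit
pos 9: 9 → hit
pos 10: 0 → fault, frames (7 5 9 6 0)
pos 11: 5 → hit
pos 12: 0 → hit
pos 13: 6 → hit
pos 14: 0 → hit
pos 15: 2 → fault, evict 7, frames (5 9 6 0 2)
At position 15, page 7 is evicted.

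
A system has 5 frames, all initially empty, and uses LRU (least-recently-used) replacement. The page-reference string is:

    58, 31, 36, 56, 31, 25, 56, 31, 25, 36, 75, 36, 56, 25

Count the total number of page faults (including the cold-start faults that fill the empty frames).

6

58 → miss, frames [58]
31 → miss, frames [58, 31]
36 → miss, frames [58, 31, 36]
56 → miss, frames [58, 31, 36, 56]
31 → hit
25 → miss, frames [58, 36, 56, 31, 25]
56 → hit
31 → hit
25 → hit
36 → hit
75 → miss, evict 58, frames [56, 31, 25, 36, 75]
36 → hit
56 → hit
25 → hit
Page faults: 6.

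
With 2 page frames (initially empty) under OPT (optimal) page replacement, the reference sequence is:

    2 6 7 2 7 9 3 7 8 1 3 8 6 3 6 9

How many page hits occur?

2: fault, frames (2)
6: fault, frames (2 6)
7: fault, evict 6, frames (2 7)
2: hit
7: hit
9: fault, evict 2, frames (7 9)
3: fault, evict 9, frames (7 3)
7: hit
8: fault, evict 7, frames (3 8)
1: fault, evict 8, frames (3 1)
3: hit
8: fault, evict 1, frames (3 8)
6: fault, evict 8, frames (3 6)
3: hit
6: hit
9: fault, evict 6, frames (3 9)
Hits: 6.

6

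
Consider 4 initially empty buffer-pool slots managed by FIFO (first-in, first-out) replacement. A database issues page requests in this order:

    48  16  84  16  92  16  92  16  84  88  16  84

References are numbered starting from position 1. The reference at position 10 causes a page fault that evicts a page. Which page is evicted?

48

pos 1: 48 -> fault, frames (48)
pos 2: 16 -> fault, frames (48 16)
pos 3: 84 -> fault, frames (48 16 84)
pos 4: 16 -> hit
pos 5: 92 -> fault, frames (48 16 84 92)
pos 6: 16 -> hit
pos 7: 92 -> hit
pos 8: 16 -> hit
pos 9: 84 -> hit
pos 10: 88 -> fault, evict 48, frames (16 84 92 88)
At position 10, page 48 is evicted.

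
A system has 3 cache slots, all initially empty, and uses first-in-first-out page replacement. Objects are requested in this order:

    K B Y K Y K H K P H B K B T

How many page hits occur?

K -> miss, frames [K]
B -> miss, frames [K, B]
Y -> miss, frames [K, B, Y]
K -> hit
Y -> hit
K -> hit
H -> miss, evict K, frames [B, Y, H]
K -> miss, evict B, frames [Y, H, K]
P -> miss, evict Y, frames [H, K, P]
H -> hit
B -> miss, evict H, frames [K, P, B]
K -> hit
B -> hit
T -> miss, evict K, frames [P, B, T]
Hits: 6.

6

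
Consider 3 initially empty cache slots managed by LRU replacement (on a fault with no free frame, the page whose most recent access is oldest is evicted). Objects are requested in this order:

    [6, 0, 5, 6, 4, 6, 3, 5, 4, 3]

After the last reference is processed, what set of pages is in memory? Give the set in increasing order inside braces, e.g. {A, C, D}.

6 → fault, frames [6]
0 → fault, frames [6, 0]
5 → fault, frames [6, 0, 5]
6 → hit
4 → fault, evict 0, frames [5, 6, 4]
6 → hit
3 → fault, evict 5, frames [4, 6, 3]
5 → fault, evict 4, frames [6, 3, 5]
4 → fault, evict 6, frames [3, 5, 4]
3 → hit

{3, 4, 5}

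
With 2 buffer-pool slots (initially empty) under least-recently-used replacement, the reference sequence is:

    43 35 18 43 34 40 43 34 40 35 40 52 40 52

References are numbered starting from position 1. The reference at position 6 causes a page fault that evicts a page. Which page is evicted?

pos 1: 43: fault, frames [43]
pos 2: 35: fault, frames [43, 35]
pos 3: 18: fault, evict 43, frames [35, 18]
pos 4: 43: fault, evict 35, frames [18, 43]
pos 5: 34: fault, evict 18, frames [43, 34]
pos 6: 40: fault, evict 43, frames [34, 40]
At position 6, page 43 is evicted.

43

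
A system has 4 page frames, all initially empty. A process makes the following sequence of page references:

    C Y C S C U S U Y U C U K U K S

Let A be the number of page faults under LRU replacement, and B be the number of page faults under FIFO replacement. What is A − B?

1

Under LRU: F F . F . F . . . . . . F . . F → 6 faults.
Under FIFO: F F . F . F . . . . . . F . . . → 5 faults.
A − B = 6 − 5 = 1.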